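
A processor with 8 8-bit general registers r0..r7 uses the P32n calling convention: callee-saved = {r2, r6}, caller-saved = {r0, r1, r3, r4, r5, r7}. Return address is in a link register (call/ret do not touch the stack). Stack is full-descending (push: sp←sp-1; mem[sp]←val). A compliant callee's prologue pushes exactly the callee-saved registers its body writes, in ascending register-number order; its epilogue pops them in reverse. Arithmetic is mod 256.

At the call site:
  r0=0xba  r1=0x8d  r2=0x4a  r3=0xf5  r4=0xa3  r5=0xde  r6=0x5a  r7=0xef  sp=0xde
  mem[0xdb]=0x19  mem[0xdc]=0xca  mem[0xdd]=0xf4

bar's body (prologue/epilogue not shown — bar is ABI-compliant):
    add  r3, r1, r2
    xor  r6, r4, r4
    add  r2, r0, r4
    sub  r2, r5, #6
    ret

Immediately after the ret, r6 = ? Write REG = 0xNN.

prologue: push r2 -> mem[0xdd]=0x4a, sp=0xdd
prologue: push r6 -> mem[0xdc]=0x5a, sp=0xdc
body[0] add  r3, r1, r2 -> r3=0xd7
body[1] xor  r6, r4, r4 -> r6=0x00
body[2] add  r2, r0, r4 -> r2=0x5d
body[3] sub  r2, r5, #6 -> r2=0xd8
epilogue: pop r6=0x5a, sp=0xdd
epilogue: pop r2=0x4a, sp=0xde
r6 is callee-saved -> restored

REG = 0x5a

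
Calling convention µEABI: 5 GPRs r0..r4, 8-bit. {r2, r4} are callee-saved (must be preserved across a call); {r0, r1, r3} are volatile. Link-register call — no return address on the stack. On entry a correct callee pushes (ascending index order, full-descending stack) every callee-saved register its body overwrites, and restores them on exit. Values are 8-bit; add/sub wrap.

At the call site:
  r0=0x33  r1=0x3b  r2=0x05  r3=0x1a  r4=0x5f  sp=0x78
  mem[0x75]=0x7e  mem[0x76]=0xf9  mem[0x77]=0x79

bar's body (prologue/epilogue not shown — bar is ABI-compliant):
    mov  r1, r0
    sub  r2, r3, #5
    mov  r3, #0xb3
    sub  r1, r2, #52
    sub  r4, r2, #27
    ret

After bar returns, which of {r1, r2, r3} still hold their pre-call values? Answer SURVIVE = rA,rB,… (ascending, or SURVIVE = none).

SURVIVE = r2

prologue: push r2 → mem[0x77]=0x05, sp=0x77
prologue: push r4 → mem[0x76]=0x5f, sp=0x76
body[0] mov  r1, r0 → r1=0x33
body[1] sub  r2, r3, #5 → r2=0x15
body[2] mov  r3, #0xb3 → r3=0xb3
body[3] sub  r1, r2, #52 → r1=0xe1
body[4] sub  r4, r2, #27 → r4=0xfa
epilogue: pop r4=0x5f, sp=0x77
epilogue: pop r2=0x05, sp=0x78
r1: caller-saved, written=True
r2: callee-saved, written=True
r3: caller-saved, written=True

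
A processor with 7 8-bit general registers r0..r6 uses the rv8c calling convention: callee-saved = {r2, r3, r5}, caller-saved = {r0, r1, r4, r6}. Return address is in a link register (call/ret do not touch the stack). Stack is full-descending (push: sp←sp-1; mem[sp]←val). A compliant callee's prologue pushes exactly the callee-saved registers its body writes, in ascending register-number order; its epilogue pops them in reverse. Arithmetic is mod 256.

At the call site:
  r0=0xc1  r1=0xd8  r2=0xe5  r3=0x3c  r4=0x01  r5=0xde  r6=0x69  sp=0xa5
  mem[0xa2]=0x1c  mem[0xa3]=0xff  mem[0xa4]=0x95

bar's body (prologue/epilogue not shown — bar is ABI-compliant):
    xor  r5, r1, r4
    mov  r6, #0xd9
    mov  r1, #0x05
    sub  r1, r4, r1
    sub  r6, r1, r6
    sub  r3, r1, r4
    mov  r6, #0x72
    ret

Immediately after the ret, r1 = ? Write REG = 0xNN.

REG = 0xfc

prologue: push r3 -> mem[0xa4]=0x3c, sp=0xa4
prologue: push r5 -> mem[0xa3]=0xde, sp=0xa3
body[0] xor  r5, r1, r4 -> r5=0xd9
body[1] mov  r6, #0xd9 -> r6=0xd9
body[2] mov  r1, #0x05 -> r1=0x05
body[3] sub  r1, r4, r1 -> r1=0xfc
body[4] sub  r6, r1, r6 -> r6=0x23
body[5] sub  r3, r1, r4 -> r3=0xfb
body[6] mov  r6, #0x72 -> r6=0x72
epilogue: pop r5=0xde, sp=0xa4
epilogue: pop r3=0x3c, sp=0xa5
r1 is caller-saved -> body value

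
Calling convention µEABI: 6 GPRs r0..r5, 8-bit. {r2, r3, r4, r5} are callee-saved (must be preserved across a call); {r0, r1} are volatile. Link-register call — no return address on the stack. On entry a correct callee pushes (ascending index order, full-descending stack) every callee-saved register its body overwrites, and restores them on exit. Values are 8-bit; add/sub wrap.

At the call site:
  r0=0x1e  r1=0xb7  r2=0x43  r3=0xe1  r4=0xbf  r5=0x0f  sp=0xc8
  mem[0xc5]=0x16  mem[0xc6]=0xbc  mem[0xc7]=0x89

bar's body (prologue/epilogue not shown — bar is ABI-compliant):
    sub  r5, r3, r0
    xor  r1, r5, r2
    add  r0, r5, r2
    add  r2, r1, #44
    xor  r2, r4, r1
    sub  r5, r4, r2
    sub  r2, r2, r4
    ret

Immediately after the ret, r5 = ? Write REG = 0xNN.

prologue: push r2 → mem[0xc7]=0x43, sp=0xc7
prologue: push r5 → mem[0xc6]=0x0f, sp=0xc6
body[0] sub  r5, r3, r0 → r5=0xc3
body[1] xor  r1, r5, r2 → r1=0x80
body[2] add  r0, r5, r2 → r0=0x06
body[3] add  r2, r1, #44 → r2=0xac
body[4] xor  r2, r4, r1 → r2=0x3f
body[5] sub  r5, r4, r2 → r5=0x80
body[6] sub  r2, r2, r4 → r2=0x80
epilogue: pop r5=0x0f, sp=0xc7
epilogue: pop r2=0x43, sp=0xc8
r5 is callee-saved → restored

REG = 0x0f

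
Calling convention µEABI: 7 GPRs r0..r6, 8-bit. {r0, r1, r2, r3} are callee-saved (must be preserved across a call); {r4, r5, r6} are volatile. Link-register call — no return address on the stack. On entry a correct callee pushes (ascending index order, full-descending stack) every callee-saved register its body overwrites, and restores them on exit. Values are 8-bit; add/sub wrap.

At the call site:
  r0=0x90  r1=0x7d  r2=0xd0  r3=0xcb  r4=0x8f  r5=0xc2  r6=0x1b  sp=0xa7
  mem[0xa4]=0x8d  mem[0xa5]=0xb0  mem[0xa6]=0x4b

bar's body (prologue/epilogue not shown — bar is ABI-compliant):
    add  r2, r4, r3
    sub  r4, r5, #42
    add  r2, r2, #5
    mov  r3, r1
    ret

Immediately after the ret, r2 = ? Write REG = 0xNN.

REG = 0xd0

prologue: push r2 → mem[0xa6]=0xd0, sp=0xa6
prologue: push r3 → mem[0xa5]=0xcb, sp=0xa5
body[0] add  r2, r4, r3 → r2=0x5a
body[1] sub  r4, r5, #42 → r4=0x98
body[2] add  r2, r2, #5 → r2=0x5f
body[3] mov  r3, r1 → r3=0x7d
epilogue: pop r3=0xcb, sp=0xa6
epilogue: pop r2=0xd0, sp=0xa7
r2 is callee-saved → restored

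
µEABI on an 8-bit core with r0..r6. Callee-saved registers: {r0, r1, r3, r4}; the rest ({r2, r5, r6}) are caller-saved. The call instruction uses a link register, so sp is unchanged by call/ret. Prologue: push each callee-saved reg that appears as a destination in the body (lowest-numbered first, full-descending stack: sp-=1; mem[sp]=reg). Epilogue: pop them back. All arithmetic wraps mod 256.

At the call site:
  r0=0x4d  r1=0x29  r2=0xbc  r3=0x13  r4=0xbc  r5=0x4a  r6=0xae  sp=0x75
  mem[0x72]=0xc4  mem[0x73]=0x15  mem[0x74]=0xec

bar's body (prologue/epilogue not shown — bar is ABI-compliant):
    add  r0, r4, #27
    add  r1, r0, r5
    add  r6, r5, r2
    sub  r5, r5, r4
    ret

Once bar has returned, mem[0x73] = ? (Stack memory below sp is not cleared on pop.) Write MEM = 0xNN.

MEM = 0x29

prologue: push r0 -> mem[0x74]=0x4d, sp=0x74
prologue: push r1 -> mem[0x73]=0x29, sp=0x73
body[0] add  r0, r4, #27 -> r0=0xd7
body[1] add  r1, r0, r5 -> r1=0x21
body[2] add  r6, r5, r2 -> r6=0x06
body[3] sub  r5, r5, r4 -> r5=0x8e
epilogue: pop r1=0x29, sp=0x74
epilogue: pop r0=0x4d, sp=0x75
prologue pushed ['r0', 'r1'] at ['0x74', '0x73']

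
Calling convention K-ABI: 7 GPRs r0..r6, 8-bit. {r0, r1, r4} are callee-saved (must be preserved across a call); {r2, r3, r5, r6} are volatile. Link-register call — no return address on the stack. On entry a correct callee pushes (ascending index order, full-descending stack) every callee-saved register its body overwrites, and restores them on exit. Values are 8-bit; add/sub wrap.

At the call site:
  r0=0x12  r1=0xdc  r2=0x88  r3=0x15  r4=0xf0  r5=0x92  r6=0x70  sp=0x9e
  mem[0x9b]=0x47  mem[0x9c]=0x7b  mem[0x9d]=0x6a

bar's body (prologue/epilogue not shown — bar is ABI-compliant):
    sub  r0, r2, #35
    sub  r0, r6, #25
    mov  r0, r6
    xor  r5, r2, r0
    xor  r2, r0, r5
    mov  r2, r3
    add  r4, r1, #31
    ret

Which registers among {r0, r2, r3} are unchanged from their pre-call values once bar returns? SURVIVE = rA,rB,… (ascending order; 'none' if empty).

SURVIVE = r0,r3

prologue: push r0 -> mem[0x9d]=0x12, sp=0x9d
prologue: push r4 -> mem[0x9c]=0xf0, sp=0x9c
body[0] sub  r0, r2, #35 -> r0=0x65
body[1] sub  r0, r6, #25 -> r0=0x57
body[2] mov  r0, r6 -> r0=0x70
body[3] xor  r5, r2, r0 -> r5=0xf8
body[4] xor  r2, r0, r5 -> r2=0x88
body[5] mov  r2, r3 -> r2=0x15
body[6] add  r4, r1, #31 -> r4=0xfb
epilogue: pop r4=0xf0, sp=0x9d
epilogue: pop r0=0x12, sp=0x9e
r0: callee-saved, written=True
r2: caller-saved, written=True
r3: caller-saved, written=False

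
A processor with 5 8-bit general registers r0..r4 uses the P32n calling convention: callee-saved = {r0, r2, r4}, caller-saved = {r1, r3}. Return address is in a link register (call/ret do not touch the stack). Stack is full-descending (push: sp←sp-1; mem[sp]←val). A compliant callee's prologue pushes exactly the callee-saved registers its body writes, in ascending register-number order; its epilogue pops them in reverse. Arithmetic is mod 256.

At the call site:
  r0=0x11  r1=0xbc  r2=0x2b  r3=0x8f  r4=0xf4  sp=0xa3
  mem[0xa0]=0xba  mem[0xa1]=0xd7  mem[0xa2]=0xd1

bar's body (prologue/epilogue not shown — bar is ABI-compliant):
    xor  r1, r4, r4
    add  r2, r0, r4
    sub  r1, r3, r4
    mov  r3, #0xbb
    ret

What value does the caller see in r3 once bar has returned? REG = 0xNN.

prologue: push r2 -> mem[0xa2]=0x2b, sp=0xa2
body[0] xor  r1, r4, r4 -> r1=0x00
body[1] add  r2, r0, r4 -> r2=0x05
body[2] sub  r1, r3, r4 -> r1=0x9b
body[3] mov  r3, #0xbb -> r3=0xbb
epilogue: pop r2=0x2b, sp=0xa3
r3 is caller-saved -> body value

REG = 0xbb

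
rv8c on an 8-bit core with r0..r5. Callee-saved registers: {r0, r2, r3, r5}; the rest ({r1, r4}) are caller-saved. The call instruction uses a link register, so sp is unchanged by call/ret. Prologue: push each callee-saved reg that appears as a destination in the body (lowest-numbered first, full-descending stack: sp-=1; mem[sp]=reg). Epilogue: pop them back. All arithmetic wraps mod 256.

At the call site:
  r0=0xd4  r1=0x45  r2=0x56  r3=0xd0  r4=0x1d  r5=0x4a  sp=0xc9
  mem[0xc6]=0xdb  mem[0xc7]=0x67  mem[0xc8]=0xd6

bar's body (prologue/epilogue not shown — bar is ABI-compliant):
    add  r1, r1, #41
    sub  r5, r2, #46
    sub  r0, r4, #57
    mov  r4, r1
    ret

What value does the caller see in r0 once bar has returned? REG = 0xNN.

REG = 0xd4

prologue: push r0 -> mem[0xc8]=0xd4, sp=0xc8
prologue: push r5 -> mem[0xc7]=0x4a, sp=0xc7
body[0] add  r1, r1, #41 -> r1=0x6e
body[1] sub  r5, r2, #46 -> r5=0x28
body[2] sub  r0, r4, #57 -> r0=0xe4
body[3] mov  r4, r1 -> r4=0x6e
epilogue: pop r5=0x4a, sp=0xc8
epilogue: pop r0=0xd4, sp=0xc9
r0 is callee-saved -> restored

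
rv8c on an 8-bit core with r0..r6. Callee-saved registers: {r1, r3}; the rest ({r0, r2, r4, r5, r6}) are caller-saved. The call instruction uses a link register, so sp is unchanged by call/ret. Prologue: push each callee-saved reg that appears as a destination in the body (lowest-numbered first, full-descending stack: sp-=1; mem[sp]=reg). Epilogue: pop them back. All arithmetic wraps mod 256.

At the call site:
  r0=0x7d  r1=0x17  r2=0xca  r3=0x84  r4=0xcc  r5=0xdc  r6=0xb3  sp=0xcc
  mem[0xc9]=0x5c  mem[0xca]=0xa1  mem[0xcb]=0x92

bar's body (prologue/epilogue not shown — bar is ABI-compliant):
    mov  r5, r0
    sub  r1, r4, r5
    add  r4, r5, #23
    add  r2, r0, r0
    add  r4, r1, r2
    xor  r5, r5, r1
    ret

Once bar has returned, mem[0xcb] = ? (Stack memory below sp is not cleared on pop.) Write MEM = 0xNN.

prologue: push r1 → mem[0xcb]=0x17, sp=0xcb
body[0] mov  r5, r0 → r5=0x7d
body[1] sub  r1, r4, r5 → r1=0x4f
body[2] add  r4, r5, #23 → r4=0x94
body[3] add  r2, r0, r0 → r2=0xfa
body[4] add  r4, r1, r2 → r4=0x49
body[5] xor  r5, r5, r1 → r5=0x32
epilogue: pop r1=0x17, sp=0xcc
prologue pushed ['r1'] at ['0xcb']

MEM = 0x17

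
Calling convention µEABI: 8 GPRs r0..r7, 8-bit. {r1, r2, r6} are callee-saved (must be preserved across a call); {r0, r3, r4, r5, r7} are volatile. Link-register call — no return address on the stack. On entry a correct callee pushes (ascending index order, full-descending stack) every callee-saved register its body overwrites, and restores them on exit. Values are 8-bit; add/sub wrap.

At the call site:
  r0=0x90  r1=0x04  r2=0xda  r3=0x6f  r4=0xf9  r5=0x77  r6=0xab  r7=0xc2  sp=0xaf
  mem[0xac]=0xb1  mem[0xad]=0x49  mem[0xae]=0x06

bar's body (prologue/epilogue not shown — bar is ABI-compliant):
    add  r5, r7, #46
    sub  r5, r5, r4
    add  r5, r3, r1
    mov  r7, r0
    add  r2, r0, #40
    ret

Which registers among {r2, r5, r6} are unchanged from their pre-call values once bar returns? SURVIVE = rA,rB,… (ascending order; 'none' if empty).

prologue: push r2 -> mem[0xae]=0xda, sp=0xae
body[0] add  r5, r7, #46 -> r5=0xf0
body[1] sub  r5, r5, r4 -> r5=0xf7
body[2] add  r5, r3, r1 -> r5=0x73
body[3] mov  r7, r0 -> r7=0x90
body[4] add  r2, r0, #40 -> r2=0xb8
epilogue: pop r2=0xda, sp=0xaf
r2: callee-saved, written=True
r5: caller-saved, written=True
r6: callee-saved, written=False

SURVIVE = r2,r6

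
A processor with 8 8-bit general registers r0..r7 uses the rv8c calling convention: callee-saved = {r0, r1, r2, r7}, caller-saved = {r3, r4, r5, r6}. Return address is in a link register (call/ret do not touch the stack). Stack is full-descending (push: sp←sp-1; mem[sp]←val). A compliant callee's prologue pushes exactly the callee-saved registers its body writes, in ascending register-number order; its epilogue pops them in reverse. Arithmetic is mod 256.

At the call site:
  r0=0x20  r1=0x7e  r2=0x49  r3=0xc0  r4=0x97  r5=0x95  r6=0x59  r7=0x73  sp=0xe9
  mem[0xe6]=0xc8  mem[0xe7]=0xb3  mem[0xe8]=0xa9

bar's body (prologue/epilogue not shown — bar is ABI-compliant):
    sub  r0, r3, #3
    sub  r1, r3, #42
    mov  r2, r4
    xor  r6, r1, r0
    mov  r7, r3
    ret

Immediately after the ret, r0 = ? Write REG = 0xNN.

prologue: push r0 -> mem[0xe8]=0x20, sp=0xe8
prologue: push r1 -> mem[0xe7]=0x7e, sp=0xe7
prologue: push r2 -> mem[0xe6]=0x49, sp=0xe6
prologue: push r7 -> mem[0xe5]=0x73, sp=0xe5
body[0] sub  r0, r3, #3 -> r0=0xbd
body[1] sub  r1, r3, #42 -> r1=0x96
body[2] mov  r2, r4 -> r2=0x97
body[3] xor  r6, r1, r0 -> r6=0x2b
body[4] mov  r7, r3 -> r7=0xc0
epilogue: pop r7=0x73, sp=0xe6
epilogue: pop r2=0x49, sp=0xe7
epilogue: pop r1=0x7e, sp=0xe8
epilogue: pop r0=0x20, sp=0xe9
r0 is callee-saved -> restored

REG = 0x20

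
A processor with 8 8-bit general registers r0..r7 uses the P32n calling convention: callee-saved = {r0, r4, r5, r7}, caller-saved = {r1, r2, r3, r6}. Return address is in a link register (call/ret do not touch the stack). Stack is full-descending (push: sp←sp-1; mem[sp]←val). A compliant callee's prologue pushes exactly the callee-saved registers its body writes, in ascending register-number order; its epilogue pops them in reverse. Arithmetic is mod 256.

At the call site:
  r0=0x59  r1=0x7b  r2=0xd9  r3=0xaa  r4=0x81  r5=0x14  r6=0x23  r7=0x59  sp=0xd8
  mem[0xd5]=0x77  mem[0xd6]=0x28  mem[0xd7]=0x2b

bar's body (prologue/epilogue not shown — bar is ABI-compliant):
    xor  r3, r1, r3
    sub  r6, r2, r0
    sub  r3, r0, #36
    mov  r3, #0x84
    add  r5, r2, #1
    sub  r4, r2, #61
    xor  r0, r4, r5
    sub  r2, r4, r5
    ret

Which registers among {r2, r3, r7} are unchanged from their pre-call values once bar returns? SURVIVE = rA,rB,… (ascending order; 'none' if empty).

prologue: push r0 → mem[0xd7]=0x59, sp=0xd7
prologue: push r4 → mem[0xd6]=0x81, sp=0xd6
prologue: push r5 → mem[0xd5]=0x14, sp=0xd5
body[0] xor  r3, r1, r3 → r3=0xd1
body[1] sub  r6, r2, r0 → r6=0x80
body[2] sub  r3, r0, #36 → r3=0x35
body[3] mov  r3, #0x84 → r3=0x84
body[4] add  r5, r2, #1 → r5=0xda
body[5] sub  r4, r2, #61 → r4=0x9c
body[6] xor  r0, r4, r5 → r0=0x46
body[7] sub  r2, r4, r5 → r2=0xc2
epilogue: pop r5=0x14, sp=0xd6
epilogue: pop r4=0x81, sp=0xd7
epilogue: pop r0=0x59, sp=0xd8
r2: caller-saved, written=True
r3: caller-saved, written=True
r7: callee-saved, written=False

SURVIVE = r7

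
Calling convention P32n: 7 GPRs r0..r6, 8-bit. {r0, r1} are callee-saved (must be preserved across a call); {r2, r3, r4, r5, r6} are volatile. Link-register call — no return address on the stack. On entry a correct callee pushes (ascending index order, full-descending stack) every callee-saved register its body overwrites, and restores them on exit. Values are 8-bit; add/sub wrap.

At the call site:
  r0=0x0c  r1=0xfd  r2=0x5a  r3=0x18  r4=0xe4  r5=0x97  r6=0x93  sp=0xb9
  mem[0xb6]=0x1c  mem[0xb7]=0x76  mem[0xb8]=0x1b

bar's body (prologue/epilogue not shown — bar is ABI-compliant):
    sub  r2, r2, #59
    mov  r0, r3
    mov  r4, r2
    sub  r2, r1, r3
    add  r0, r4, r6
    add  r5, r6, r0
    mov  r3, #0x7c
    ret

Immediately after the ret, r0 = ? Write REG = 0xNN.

REG = 0x0c

prologue: push r0 → mem[0xb8]=0x0c, sp=0xb8
body[0] sub  r2, r2, #59 → r2=0x1f
body[1] mov  r0, r3 → r0=0x18
body[2] mov  r4, r2 → r4=0x1f
body[3] sub  r2, r1, r3 → r2=0xe5
body[4] add  r0, r4, r6 → r0=0xb2
body[5] add  r5, r6, r0 → r5=0x45
body[6] mov  r3, #0x7c → r3=0x7c
epilogue: pop r0=0x0c, sp=0xb9
r0 is callee-saved → restored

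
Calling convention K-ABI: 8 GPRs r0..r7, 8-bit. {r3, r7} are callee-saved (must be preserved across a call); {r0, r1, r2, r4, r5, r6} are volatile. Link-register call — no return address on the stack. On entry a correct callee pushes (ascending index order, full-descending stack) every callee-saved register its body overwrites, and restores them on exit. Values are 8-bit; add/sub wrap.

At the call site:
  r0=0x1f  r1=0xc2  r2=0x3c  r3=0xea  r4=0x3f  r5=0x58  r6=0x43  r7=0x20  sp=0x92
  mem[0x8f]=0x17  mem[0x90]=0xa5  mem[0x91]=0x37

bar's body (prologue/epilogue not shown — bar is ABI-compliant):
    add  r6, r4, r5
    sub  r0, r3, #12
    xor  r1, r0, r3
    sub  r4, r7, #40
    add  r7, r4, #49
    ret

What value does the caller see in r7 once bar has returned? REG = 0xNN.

prologue: push r7 -> mem[0x91]=0x20, sp=0x91
body[0] add  r6, r4, r5 -> r6=0x97
body[1] sub  r0, r3, #12 -> r0=0xde
body[2] xor  r1, r0, r3 -> r1=0x34
body[3] sub  r4, r7, #40 -> r4=0xf8
body[4] add  r7, r4, #49 -> r7=0x29
epilogue: pop r7=0x20, sp=0x92
r7 is callee-saved -> restored

REG = 0x20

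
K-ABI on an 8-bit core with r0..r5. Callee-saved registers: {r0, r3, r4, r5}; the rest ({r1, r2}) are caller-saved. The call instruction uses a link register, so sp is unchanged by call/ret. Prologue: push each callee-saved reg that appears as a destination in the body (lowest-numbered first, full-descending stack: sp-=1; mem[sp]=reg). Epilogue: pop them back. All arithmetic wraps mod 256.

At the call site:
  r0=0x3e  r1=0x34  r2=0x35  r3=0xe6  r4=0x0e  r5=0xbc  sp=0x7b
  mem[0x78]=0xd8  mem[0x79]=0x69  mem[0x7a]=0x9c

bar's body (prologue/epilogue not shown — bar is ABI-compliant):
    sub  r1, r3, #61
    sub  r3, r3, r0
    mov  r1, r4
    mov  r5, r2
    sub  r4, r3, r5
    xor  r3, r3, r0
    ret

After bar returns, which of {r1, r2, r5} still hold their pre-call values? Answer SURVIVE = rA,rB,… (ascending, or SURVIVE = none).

SURVIVE = r2,r5

prologue: push r3 -> mem[0x7a]=0xe6, sp=0x7a
prologue: push r4 -> mem[0x79]=0x0e, sp=0x79
prologue: push r5 -> mem[0x78]=0xbc, sp=0x78
body[0] sub  r1, r3, #61 -> r1=0xa9
body[1] sub  r3, r3, r0 -> r3=0xa8
body[2] mov  r1, r4 -> r1=0x0e
body[3] mov  r5, r2 -> r5=0x35
body[4] sub  r4, r3, r5 -> r4=0x73
body[5] xor  r3, r3, r0 -> r3=0x96
epilogue: pop r5=0xbc, sp=0x79
epilogue: pop r4=0x0e, sp=0x7a
epilogue: pop r3=0xe6, sp=0x7b
r1: caller-saved, written=True
r2: caller-saved, written=False
r5: callee-saved, written=True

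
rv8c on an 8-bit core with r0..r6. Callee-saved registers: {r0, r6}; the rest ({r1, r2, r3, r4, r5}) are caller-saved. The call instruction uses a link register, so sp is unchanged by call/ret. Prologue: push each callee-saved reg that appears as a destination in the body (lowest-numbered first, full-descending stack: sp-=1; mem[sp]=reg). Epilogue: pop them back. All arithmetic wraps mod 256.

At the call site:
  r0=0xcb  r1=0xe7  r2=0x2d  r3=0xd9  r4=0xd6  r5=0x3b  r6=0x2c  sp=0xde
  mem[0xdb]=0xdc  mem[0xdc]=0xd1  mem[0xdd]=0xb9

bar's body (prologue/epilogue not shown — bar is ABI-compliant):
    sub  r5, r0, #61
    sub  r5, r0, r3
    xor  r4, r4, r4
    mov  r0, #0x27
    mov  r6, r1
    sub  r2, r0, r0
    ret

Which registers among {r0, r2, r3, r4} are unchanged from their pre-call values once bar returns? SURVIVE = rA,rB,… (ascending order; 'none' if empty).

prologue: push r0 -> mem[0xdd]=0xcb, sp=0xdd
prologue: push r6 -> mem[0xdc]=0x2c, sp=0xdc
body[0] sub  r5, r0, #61 -> r5=0x8e
body[1] sub  r5, r0, r3 -> r5=0xf2
body[2] xor  r4, r4, r4 -> r4=0x00
body[3] mov  r0, #0x27 -> r0=0x27
body[4] mov  r6, r1 -> r6=0xe7
body[5] sub  r2, r0, r0 -> r2=0x00
epilogue: pop r6=0x2c, sp=0xdd
epilogue: pop r0=0xcb, sp=0xde
r0: callee-saved, written=True
r2: caller-saved, written=True
r3: caller-saved, written=False
r4: caller-saved, written=True

SURVIVE = r0,r3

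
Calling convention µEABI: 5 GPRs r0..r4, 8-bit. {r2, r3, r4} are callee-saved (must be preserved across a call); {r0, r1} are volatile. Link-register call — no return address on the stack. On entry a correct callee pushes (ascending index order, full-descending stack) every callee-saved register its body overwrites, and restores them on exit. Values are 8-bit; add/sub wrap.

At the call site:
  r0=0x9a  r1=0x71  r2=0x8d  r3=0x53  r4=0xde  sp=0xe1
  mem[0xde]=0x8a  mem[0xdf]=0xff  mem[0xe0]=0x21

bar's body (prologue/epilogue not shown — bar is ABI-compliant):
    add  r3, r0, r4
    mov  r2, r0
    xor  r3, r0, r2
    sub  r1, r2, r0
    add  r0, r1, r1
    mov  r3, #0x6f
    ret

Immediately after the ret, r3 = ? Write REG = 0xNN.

REG = 0x53

prologue: push r2 → mem[0xe0]=0x8d, sp=0xe0
prologue: push r3 → mem[0xdf]=0x53, sp=0xdf
body[0] add  r3, r0, r4 → r3=0x78
body[1] mov  r2, r0 → r2=0x9a
body[2] xor  r3, r0, r2 → r3=0x00
body[3] sub  r1, r2, r0 → r1=0x00
body[4] add  r0, r1, r1 → r0=0x00
body[5] mov  r3, #0x6f → r3=0x6f
epilogue: pop r3=0x53, sp=0xe0
epilogue: pop r2=0x8d, sp=0xe1
r3 is callee-saved → restored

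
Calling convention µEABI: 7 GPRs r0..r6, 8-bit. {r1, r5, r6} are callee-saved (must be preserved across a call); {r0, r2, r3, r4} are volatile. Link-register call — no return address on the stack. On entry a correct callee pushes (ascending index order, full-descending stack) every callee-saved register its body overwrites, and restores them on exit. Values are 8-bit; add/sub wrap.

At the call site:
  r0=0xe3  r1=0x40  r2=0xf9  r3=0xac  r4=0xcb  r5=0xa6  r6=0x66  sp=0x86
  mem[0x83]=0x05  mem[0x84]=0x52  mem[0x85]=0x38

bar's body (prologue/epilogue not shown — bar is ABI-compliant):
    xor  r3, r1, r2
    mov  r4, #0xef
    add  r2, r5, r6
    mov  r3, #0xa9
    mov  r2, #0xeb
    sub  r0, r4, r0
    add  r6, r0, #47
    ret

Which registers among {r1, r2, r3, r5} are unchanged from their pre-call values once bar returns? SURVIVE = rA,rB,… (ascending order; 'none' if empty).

SURVIVE = r1,r5

prologue: push r6 → mem[0x85]=0x66, sp=0x85
body[0] xor  r3, r1, r2 → r3=0xb9
body[1] mov  r4, #0xef → r4=0xef
body[2] add  r2, r5, r6 → r2=0x0c
body[3] mov  r3, #0xa9 → r3=0xa9
body[4] mov  r2, #0xeb → r2=0xeb
body[5] sub  r0, r4, r0 → r0=0x0c
body[6] add  r6, r0, #47 → r6=0x3b
epilogue: pop r6=0x66, sp=0x86
r1: callee-saved, written=False
r2: caller-saved, written=True
r3: caller-saved, written=True
r5: callee-saved, written=False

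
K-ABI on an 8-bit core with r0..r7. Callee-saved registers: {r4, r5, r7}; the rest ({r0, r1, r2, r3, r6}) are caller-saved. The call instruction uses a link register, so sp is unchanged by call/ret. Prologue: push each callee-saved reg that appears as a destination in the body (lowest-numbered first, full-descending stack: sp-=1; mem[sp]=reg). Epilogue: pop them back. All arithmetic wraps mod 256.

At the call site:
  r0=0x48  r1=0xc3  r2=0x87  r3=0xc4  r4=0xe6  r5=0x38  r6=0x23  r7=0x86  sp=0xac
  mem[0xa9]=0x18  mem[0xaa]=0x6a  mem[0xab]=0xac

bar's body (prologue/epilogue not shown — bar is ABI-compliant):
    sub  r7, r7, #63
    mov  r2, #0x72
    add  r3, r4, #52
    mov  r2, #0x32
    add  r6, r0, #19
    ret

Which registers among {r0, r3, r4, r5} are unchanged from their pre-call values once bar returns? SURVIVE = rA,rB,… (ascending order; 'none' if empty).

prologue: push r7 -> mem[0xab]=0x86, sp=0xab
body[0] sub  r7, r7, #63 -> r7=0x47
body[1] mov  r2, #0x72 -> r2=0x72
body[2] add  r3, r4, #52 -> r3=0x1a
body[3] mov  r2, #0x32 -> r2=0x32
body[4] add  r6, r0, #19 -> r6=0x5b
epilogue: pop r7=0x86, sp=0xac
r0: caller-saved, written=False
r3: caller-saved, written=True
r4: callee-saved, written=False
r5: callee-saved, written=False

SURVIVE = r0,r4,r5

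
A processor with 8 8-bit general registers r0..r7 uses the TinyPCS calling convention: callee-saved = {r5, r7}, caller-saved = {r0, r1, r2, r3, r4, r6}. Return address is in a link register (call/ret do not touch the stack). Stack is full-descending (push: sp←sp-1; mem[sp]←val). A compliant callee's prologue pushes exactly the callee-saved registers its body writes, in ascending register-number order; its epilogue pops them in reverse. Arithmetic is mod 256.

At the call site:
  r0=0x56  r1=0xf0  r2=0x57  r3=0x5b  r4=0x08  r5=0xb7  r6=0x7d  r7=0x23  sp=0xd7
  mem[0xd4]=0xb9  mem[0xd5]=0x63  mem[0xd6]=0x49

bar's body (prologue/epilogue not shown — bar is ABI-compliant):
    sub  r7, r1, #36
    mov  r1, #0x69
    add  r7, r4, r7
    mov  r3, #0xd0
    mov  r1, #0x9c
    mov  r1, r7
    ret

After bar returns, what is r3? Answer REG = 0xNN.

REG = 0xd0

prologue: push r7 -> mem[0xd6]=0x23, sp=0xd6
body[0] sub  r7, r1, #36 -> r7=0xcc
body[1] mov  r1, #0x69 -> r1=0x69
body[2] add  r7, r4, r7 -> r7=0xd4
body[3] mov  r3, #0xd0 -> r3=0xd0
body[4] mov  r1, #0x9c -> r1=0x9c
body[5] mov  r1, r7 -> r1=0xd4
epilogue: pop r7=0x23, sp=0xd7
r3 is caller-saved -> body value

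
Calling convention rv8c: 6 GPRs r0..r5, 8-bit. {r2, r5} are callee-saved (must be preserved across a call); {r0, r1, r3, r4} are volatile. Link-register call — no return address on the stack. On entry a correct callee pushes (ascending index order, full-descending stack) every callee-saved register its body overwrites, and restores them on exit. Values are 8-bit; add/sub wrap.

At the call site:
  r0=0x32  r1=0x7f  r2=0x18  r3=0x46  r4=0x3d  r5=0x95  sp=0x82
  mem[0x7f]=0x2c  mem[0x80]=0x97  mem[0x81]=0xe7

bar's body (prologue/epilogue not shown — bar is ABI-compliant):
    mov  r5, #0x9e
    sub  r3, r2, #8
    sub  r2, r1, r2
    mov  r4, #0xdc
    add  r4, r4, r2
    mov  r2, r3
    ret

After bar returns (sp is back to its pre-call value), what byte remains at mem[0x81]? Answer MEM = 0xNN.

prologue: push r2 → mem[0x81]=0x18, sp=0x81
prologue: push r5 → mem[0x80]=0x95, sp=0x80
body[0] mov  r5, #0x9e → r5=0x9e
body[1] sub  r3, r2, #8 → r3=0x10
body[2] sub  r2, r1, r2 → r2=0x67
body[3] mov  r4, #0xdc → r4=0xdc
body[4] add  r4, r4, r2 → r4=0x43
body[5] mov  r2, r3 → r2=0x10
epilogue: pop r5=0x95, sp=0x81
epilogue: pop r2=0x18, sp=0x82
prologue pushed ['r2', 'r5'] at ['0x81', '0x80']

MEM = 0x18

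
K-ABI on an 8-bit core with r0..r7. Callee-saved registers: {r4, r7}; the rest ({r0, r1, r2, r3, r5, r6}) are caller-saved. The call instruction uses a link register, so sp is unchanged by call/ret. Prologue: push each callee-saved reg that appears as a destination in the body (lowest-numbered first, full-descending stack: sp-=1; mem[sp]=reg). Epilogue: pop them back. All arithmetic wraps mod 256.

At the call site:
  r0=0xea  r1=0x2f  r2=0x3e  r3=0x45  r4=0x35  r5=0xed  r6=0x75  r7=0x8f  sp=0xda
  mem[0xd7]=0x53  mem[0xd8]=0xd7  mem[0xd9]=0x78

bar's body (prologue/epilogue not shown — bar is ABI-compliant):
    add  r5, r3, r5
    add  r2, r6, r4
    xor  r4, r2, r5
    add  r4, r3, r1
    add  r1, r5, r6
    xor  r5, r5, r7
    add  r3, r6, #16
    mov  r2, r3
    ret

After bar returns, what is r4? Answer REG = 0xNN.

prologue: push r4 -> mem[0xd9]=0x35, sp=0xd9
body[0] add  r5, r3, r5 -> r5=0x32
body[1] add  r2, r6, r4 -> r2=0xaa
body[2] xor  r4, r2, r5 -> r4=0x98
body[3] add  r4, r3, r1 -> r4=0x74
body[4] add  r1, r5, r6 -> r1=0xa7
body[5] xor  r5, r5, r7 -> r5=0xbd
body[6] add  r3, r6, #16 -> r3=0x85
body[7] mov  r2, r3 -> r2=0x85
epilogue: pop r4=0x35, sp=0xda
r4 is callee-saved -> restored

REG = 0x35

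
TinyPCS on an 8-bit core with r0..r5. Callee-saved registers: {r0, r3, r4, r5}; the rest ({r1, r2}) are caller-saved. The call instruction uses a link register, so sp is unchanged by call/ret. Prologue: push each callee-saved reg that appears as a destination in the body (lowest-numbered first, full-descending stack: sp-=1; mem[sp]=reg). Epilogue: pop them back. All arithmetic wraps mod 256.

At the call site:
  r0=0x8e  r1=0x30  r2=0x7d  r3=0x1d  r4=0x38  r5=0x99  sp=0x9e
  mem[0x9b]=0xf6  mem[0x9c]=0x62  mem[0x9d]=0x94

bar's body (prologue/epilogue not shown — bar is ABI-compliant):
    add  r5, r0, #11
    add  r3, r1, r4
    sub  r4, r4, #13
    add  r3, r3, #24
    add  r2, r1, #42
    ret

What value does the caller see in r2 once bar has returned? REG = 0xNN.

prologue: push r3 -> mem[0x9d]=0x1d, sp=0x9d
prologue: push r4 -> mem[0x9c]=0x38, sp=0x9c
prologue: push r5 -> mem[0x9b]=0x99, sp=0x9b
body[0] add  r5, r0, #11 -> r5=0x99
body[1] add  r3, r1, r4 -> r3=0x68
body[2] sub  r4, r4, #13 -> r4=0x2b
body[3] add  r3, r3, #24 -> r3=0x80
body[4] add  r2, r1, #42 -> r2=0x5a
epilogue: pop r5=0x99, sp=0x9c
epilogue: pop r4=0x38, sp=0x9d
epilogue: pop r3=0x1d, sp=0x9e
r2 is caller-saved -> body value

REG = 0x5a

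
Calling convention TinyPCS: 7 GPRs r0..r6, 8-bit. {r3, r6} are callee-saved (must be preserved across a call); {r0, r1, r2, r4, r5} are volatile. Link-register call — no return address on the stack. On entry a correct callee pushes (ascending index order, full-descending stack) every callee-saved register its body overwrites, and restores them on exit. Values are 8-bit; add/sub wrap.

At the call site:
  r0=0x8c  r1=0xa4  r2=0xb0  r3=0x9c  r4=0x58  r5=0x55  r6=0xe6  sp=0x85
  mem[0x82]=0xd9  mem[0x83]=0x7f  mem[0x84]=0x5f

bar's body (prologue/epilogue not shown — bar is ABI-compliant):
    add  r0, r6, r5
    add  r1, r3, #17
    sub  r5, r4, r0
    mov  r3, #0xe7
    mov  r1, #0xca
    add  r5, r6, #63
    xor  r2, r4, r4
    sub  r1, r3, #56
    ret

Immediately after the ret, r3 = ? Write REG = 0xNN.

REG = 0x9c

prologue: push r3 -> mem[0x84]=0x9c, sp=0x84
body[0] add  r0, r6, r5 -> r0=0x3b
body[1] add  r1, r3, #17 -> r1=0xad
body[2] sub  r5, r4, r0 -> r5=0x1d
body[3] mov  r3, #0xe7 -> r3=0xe7
body[4] mov  r1, #0xca -> r1=0xca
body[5] add  r5, r6, #63 -> r5=0x25
body[6] xor  r2, r4, r4 -> r2=0x00
body[7] sub  r1, r3, #56 -> r1=0xaf
epilogue: pop r3=0x9c, sp=0x85
r3 is callee-saved -> restored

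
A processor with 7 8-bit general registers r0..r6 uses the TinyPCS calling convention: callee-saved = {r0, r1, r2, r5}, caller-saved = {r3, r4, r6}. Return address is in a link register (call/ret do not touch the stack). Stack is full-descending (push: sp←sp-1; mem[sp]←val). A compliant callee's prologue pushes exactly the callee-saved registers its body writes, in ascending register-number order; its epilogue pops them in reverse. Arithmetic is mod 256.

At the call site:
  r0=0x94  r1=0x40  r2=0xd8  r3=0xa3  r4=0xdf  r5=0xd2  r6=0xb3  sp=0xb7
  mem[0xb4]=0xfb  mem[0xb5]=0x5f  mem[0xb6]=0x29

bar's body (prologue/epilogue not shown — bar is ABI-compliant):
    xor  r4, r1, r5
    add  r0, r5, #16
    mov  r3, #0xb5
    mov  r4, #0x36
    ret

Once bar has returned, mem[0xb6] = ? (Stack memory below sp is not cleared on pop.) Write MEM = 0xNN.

MEM = 0x94

prologue: push r0 -> mem[0xb6]=0x94, sp=0xb6
body[0] xor  r4, r1, r5 -> r4=0x92
body[1] add  r0, r5, #16 -> r0=0xe2
body[2] mov  r3, #0xb5 -> r3=0xb5
body[3] mov  r4, #0x36 -> r4=0x36
epilogue: pop r0=0x94, sp=0xb7
prologue pushed ['r0'] at ['0xb6']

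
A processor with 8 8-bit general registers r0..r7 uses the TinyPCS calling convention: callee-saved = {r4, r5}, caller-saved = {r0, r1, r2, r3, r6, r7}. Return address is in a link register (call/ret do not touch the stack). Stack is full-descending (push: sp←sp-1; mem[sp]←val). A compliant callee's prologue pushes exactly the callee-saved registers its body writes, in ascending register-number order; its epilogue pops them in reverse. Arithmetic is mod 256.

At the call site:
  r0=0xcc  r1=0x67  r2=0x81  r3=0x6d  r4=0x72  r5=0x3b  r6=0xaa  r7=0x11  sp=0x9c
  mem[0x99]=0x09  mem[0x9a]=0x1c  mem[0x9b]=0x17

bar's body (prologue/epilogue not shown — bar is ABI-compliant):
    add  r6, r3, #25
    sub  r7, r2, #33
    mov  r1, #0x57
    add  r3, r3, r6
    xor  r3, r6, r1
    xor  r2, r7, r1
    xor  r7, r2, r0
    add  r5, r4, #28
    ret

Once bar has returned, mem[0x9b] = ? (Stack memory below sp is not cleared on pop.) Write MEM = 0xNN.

MEM = 0x3b

prologue: push r5 → mem[0x9b]=0x3b, sp=0x9b
body[0] add  r6, r3, #25 → r6=0x86
body[1] sub  r7, r2, #33 → r7=0x60
body[2] mov  r1, #0x57 → r1=0x57
body[3] add  r3, r3, r6 → r3=0xf3
body[4] xor  r3, r6, r1 → r3=0xd1
body[5] xor  r2, r7, r1 → r2=0x37
body[6] xor  r7, r2, r0 → r7=0xfb
body[7] add  r5, r4, #28 → r5=0x8e
epilogue: pop r5=0x3b, sp=0x9c
prologue pushed ['r5'] at ['0x9b']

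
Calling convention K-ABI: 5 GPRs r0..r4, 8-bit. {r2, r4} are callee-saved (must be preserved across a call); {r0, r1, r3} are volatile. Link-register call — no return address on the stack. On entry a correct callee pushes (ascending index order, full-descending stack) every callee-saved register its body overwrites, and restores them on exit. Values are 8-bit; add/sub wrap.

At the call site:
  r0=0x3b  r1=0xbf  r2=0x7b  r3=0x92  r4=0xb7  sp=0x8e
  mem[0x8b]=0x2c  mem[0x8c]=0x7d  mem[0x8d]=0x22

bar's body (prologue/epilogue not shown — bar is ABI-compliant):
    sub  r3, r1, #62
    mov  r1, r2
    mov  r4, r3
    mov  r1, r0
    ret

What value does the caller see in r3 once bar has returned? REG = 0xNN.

prologue: push r4 → mem[0x8d]=0xb7, sp=0x8d
body[0] sub  r3, r1, #62 → r3=0x81
body[1] mov  r1, r2 → r1=0x7b
body[2] mov  r4, r3 → r4=0x81
body[3] mov  r1, r0 → r1=0x3b
epilogue: pop r4=0xb7, sp=0x8e
r3 is caller-saved → body value

REG = 0x81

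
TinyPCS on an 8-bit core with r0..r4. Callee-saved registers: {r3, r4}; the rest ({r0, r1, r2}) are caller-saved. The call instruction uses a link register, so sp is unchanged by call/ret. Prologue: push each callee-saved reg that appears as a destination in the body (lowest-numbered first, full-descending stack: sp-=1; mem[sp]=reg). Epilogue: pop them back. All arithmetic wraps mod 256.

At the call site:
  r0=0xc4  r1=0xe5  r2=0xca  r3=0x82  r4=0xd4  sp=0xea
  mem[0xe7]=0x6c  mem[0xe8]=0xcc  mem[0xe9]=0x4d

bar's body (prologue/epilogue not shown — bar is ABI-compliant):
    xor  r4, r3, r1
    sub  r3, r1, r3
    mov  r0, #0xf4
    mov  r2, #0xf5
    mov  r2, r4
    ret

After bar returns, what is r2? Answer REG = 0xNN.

prologue: push r3 → mem[0xe9]=0x82, sp=0xe9
prologue: push r4 → mem[0xe8]=0xd4, sp=0xe8
body[0] xor  r4, r3, r1 → r4=0x67
body[1] sub  r3, r1, r3 → r3=0x63
body[2] mov  r0, #0xf4 → r0=0xf4
body[3] mov  r2, #0xf5 → r2=0xf5
body[4] mov  r2, r4 → r2=0x67
epilogue: pop r4=0xd4, sp=0xe9
epilogue: pop r3=0x82, sp=0xea
r2 is caller-saved → body value

REG = 0x67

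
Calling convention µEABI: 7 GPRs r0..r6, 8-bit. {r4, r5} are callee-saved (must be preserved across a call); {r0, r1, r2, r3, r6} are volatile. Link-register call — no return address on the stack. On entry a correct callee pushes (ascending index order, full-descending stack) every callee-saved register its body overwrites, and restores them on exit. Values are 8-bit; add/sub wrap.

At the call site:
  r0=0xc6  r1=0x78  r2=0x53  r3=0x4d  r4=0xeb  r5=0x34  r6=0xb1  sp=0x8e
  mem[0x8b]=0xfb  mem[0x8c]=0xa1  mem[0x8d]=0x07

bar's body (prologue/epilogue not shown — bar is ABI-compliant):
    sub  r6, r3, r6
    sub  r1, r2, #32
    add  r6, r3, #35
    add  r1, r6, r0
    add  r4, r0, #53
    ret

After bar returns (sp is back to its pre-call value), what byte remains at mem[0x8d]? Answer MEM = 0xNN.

MEM = 0xeb

prologue: push r4 → mem[0x8d]=0xeb, sp=0x8d
body[0] sub  r6, r3, r6 → r6=0x9c
body[1] sub  r1, r2, #32 → r1=0x33
body[2] add  r6, r3, #35 → r6=0x70
body[3] add  r1, r6, r0 → r1=0x36
body[4] add  r4, r0, #53 → r4=0xfb
epilogue: pop r4=0xeb, sp=0x8e
prologue pushed ['r4'] at ['0x8d']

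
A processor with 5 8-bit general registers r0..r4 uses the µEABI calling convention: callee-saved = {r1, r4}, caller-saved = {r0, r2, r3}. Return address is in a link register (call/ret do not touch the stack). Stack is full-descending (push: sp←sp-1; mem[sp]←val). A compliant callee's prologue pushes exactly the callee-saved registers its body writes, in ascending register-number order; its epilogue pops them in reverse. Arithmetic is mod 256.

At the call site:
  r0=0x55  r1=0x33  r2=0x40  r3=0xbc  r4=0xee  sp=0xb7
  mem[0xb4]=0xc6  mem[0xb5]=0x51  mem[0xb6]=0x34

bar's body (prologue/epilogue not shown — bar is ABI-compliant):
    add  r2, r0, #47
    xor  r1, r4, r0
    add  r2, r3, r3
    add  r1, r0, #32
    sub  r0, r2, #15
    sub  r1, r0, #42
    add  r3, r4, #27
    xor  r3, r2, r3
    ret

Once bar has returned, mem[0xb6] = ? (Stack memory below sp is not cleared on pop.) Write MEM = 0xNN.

prologue: push r1 -> mem[0xb6]=0x33, sp=0xb6
body[0] add  r2, r0, #47 -> r2=0x84
body[1] xor  r1, r4, r0 -> r1=0xbb
body[2] add  r2, r3, r3 -> r2=0x78
body[3] add  r1, r0, #32 -> r1=0x75
body[4] sub  r0, r2, #15 -> r0=0x69
body[5] sub  r1, r0, #42 -> r1=0x3f
body[6] add  r3, r4, #27 -> r3=0x09
body[7] xor  r3, r2, r3 -> r3=0x71
epilogue: pop r1=0x33, sp=0xb7
prologue pushed ['r1'] at ['0xb6']

MEM = 0x33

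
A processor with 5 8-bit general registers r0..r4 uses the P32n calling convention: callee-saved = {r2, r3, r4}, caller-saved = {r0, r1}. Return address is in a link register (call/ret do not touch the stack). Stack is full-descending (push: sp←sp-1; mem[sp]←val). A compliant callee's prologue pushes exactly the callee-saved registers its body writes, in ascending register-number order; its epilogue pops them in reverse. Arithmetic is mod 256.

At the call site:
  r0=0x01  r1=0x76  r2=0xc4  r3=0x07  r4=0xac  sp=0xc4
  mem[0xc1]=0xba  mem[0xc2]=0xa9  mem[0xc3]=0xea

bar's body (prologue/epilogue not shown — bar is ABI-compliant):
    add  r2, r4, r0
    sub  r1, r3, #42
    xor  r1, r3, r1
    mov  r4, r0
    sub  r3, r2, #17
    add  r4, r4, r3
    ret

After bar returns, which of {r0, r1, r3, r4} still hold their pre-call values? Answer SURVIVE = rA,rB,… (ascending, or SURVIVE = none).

SURVIVE = r0,r3,r4

prologue: push r2 -> mem[0xc3]=0xc4, sp=0xc3
prologue: push r3 -> mem[0xc2]=0x07, sp=0xc2
prologue: push r4 -> mem[0xc1]=0xac, sp=0xc1
body[0] add  r2, r4, r0 -> r2=0xad
body[1] sub  r1, r3, #42 -> r1=0xdd
body[2] xor  r1, r3, r1 -> r1=0xda
body[3] mov  r4, r0 -> r4=0x01
body[4] sub  r3, r2, #17 -> r3=0x9c
body[5] add  r4, r4, r3 -> r4=0x9d
epilogue: pop r4=0xac, sp=0xc2
epilogue: pop r3=0x07, sp=0xc3
epilogue: pop r2=0xc4, sp=0xc4
r0: caller-saved, written=False
r1: caller-saved, written=True
r3: callee-saved, written=True
r4: callee-saved, written=True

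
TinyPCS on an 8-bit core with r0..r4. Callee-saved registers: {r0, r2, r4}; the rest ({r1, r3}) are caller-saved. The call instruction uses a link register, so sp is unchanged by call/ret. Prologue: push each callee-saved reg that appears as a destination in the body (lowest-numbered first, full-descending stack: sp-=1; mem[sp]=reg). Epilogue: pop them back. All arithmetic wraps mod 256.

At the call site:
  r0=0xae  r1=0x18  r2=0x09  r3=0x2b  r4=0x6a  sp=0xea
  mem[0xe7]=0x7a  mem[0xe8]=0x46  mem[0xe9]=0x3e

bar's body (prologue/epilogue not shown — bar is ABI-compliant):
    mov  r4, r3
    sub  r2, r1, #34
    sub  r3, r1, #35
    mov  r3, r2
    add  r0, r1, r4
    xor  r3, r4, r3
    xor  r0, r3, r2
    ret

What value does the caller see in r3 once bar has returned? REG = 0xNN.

REG = 0xdd

prologue: push r0 -> mem[0xe9]=0xae, sp=0xe9
prologue: push r2 -> mem[0xe8]=0x09, sp=0xe8
prologue: push r4 -> mem[0xe7]=0x6a, sp=0xe7
body[0] mov  r4, r3 -> r4=0x2b
body[1] sub  r2, r1, #34 -> r2=0xf6
body[2] sub  r3, r1, #35 -> r3=0xf5
body[3] mov  r3, r2 -> r3=0xf6
body[4] add  r0, r1, r4 -> r0=0x43
body[5] xor  r3, r4, r3 -> r3=0xdd
body[6] xor  r0, r3, r2 -> r0=0x2b
epilogue: pop r4=0x6a, sp=0xe8
epilogue: pop r2=0x09, sp=0xe9
epilogue: pop r0=0xae, sp=0xea
r3 is caller-saved -> body value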